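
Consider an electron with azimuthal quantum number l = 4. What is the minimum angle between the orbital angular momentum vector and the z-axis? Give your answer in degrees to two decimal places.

|L| = √(l(l+1)) ℏ = 2√5 ℏ.
The smallest angle corresponds to the largest L_z, i.e. m_l = l = 4, giving L_z = 4ℏ.
cos θ_min = 4/√20, so θ_min ≈ 26.57°.

θ_min ≈ 26.57°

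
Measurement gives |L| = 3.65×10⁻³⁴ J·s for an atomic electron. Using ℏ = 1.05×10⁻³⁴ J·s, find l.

l = 3

|L|/ℏ = (3.65×10⁻³⁴)/(1.05×10⁻³⁴) ≈ 3.476.
l(l+1) ≈ 3.476² ≈ 12.08, so l = 3.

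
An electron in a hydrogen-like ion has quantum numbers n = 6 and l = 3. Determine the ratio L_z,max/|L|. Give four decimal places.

L_z,max/|L| = 0.8660

|L| = 2√3 ℏ ≈ 3.4641ℏ, while L_z,max = lℏ = 3ℏ.
L_z,max/|L| = 3/√12 = 0.8660.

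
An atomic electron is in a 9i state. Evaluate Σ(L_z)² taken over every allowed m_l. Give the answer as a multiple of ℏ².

Σ(L_z)² = 182 ℏ²

9i means n = 9, l = 6.
The allowed m_l values are -6, -5, -4, -3, -2, -1, 0, 1, 2, 3, 4, 5, 6.
Summing m² from −6 to 6: Σ m_l² = 182.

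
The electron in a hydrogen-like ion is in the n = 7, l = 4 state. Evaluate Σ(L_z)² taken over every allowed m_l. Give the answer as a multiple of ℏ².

The allowed m_l values are -4, -3, -2, -1, 0, 1, 2, 3, 4.
Summing m² from −4 to 4: Σ m_l² = 60.

Σ(L_z)² = 60 ℏ²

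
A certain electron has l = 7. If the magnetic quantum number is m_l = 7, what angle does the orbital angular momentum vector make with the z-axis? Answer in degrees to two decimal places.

θ ≈ 20.70°

|L| = ℏ√(l(l+1)) = 2√14 ℏ.
L_z = m_l ℏ = 7ℏ.
cos θ = L_z/|L| = 7/√56, so θ ≈ 20.70°.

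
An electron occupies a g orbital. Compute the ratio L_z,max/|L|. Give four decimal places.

G corresponds to l = 4.
|L| = 2√5 ℏ ≈ 4.4721ℏ, while L_z,max = lℏ = 4ℏ.
L_z,max/|L| = 4/√20 = 0.8944.

L_z,max/|L| = 0.8944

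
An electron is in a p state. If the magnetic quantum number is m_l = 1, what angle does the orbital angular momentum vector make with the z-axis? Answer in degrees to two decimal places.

θ ≈ 45.00°

The letter p corresponds to l = 1.
|L| = √(l(l+1)) ℏ = √2 ℏ.
L_z = m_l ℏ = 1ℏ.
cos θ = L_z/|L| = 1/√2, so θ ≈ 45.00°.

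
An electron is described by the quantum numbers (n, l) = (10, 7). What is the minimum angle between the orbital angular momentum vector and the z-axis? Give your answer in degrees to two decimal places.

|L| = √(l(l+1)) ℏ = 2√14 ℏ.
The smallest angle corresponds to the largest L_z, i.e. m_l = l = 7, giving L_z = 7ℏ.
cos θ_min = 7/√56, so θ_min ≈ 20.70°.

θ_min ≈ 20.70°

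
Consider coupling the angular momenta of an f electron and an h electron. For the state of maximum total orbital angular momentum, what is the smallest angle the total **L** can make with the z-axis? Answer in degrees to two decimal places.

θ_min ≈ 19.47°

The total orbital quantum number L ranges from |l₁ − l₂| to l₁ + l₂ in integer steps.
Allowed values: L = 2, 3, 4, 5, 6, 7, 8.
The maximum is L = 8, with |L_tot| = ℏ√(8·9) = 6√2 ℏ.
The minimum angle with z is arccos(8/√72) ≈ 19.47°.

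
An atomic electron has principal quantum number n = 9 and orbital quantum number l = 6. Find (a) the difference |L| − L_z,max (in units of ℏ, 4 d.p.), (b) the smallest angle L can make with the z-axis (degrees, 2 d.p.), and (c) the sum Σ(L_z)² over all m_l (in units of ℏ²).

|L|−L_z,max ≈ 0.4807ℏ; θ_min ≈ 22.21°; Σ(L_z)² = 182 ℏ²

|L| − L_z,max = (√42 − 6)ℏ ≈ 0.4807ℏ.
cos θ_min = 6/√42, so θ_min ≈ 22.21°.
Σ m_l² = 182, so Σ(L_z)² = 182 ℏ².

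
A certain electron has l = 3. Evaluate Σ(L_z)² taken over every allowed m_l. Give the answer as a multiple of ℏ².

m_l runs from −3 to 3, i.e. {-3, -2, -1, 0, 1, 2, 3}.
Σ m_l² = 2·(1 + 4 + 9) = 28.

Σ(L_z)² = 28 ℏ²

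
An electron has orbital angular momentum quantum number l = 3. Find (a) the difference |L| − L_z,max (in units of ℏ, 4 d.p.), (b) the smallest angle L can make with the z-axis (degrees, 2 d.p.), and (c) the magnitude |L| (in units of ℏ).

|L| − L_z,max = (2√3 − 3)ℏ ≈ 0.4641ℏ.
cos θ_min = 3/√12, so θ_min ≈ 30.00°.
|L| = ℏ√(3·4) = 2√3 ℏ ≈ 3.464ℏ.

|L|−L_z,max ≈ 0.4641ℏ; θ_min ≈ 30.00°; |L| = 2√3 ℏ ≈ 3.464ℏ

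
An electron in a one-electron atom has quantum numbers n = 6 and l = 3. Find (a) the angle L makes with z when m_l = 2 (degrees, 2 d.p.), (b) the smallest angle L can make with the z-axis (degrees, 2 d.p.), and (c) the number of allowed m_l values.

For m_l = 2: cos θ = 2/√12, θ ≈ 54.74°.
cos θ_min = 3/√12, so θ_min ≈ 30.00°.
There are 2l+1 = 7 values of m_l.

θ(m_l=2) ≈ 54.74°; θ_min ≈ 30.00°; 7 values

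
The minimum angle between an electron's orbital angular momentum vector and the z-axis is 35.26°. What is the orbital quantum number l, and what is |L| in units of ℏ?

l = 2, |L| = √6 ℏ ≈ 2.449ℏ

cos θ_min = l/√(l(l+1)) = √(l/(l+1)), so l/(l+1) = cos²(35.26°) = 0.6667.
Thus l = 0.6667/(1 − 0.6667) ≈ 2.
Then |L| = ℏ√(2·3) = √6 ℏ.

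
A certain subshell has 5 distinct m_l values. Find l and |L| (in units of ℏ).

l = 2, |L| = √6 ℏ ≈ 2.449ℏ

5 = 2l + 1, so l = (5−1)/2 = 2.
|L| = ℏ√(l(l+1)) = ℏ√(2·3) = √6 ℏ.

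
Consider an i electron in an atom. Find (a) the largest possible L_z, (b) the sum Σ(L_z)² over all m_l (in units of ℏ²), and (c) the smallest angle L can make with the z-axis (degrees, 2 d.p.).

An i state has l = 6.
L_z,max = lℏ = 6ℏ.
Σ m_l² = 182, so Σ(L_z)² = 182 ℏ².
cos θ_min = 6/√42, so θ_min ≈ 22.21°.

L_z,max = 6ℏ; Σ(L_z)² = 182 ℏ²; θ_min ≈ 22.21°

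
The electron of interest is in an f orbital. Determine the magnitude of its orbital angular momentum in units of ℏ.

For an f orbital, l = 3.
|L| = ℏ√(l(l+1)) = ℏ√(3·4) = 2√3 ℏ

|L| = 2√3 ℏ ≈ 3.464ℏ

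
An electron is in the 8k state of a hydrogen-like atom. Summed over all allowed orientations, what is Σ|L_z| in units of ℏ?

8k means n = 8, l = 7.
The allowed m_l values are -7, -6, -5, -4, -3, -2, -1, 0, 1, 2, 3, 4, 5, 6, 7.
Σ|m_l| = 2(1+2+…+7) = 56.

Σ|L_z| = 56 ℏ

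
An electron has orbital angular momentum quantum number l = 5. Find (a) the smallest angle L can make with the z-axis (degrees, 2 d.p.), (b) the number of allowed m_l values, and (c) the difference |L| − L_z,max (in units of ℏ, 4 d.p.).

cos θ_min = 5/√30, so θ_min ≈ 24.09°.
There are 2l+1 = 11 values of m_l.
|L| − L_z,max = (√30 − 5)ℏ ≈ 0.4772ℏ.

θ_min ≈ 24.09°; 11 values; |L|−L_z,max ≈ 0.4772ℏ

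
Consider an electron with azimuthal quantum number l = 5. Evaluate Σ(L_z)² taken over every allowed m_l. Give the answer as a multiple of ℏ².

m_l ∈ {-5, -4, -3, -2, -1, 0, 1, 2, 3, 4, 5}.
Σ m_l² = l(l+1)(2l+1)/3 = 5·6·11/3 = 110.

Σ(L_z)² = 110 ℏ²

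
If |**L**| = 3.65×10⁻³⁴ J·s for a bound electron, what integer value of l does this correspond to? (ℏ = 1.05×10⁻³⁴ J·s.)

In units of ℏ, |L| ≈ 3.476.
(|L|/ℏ)² = l(l+1) ≈ 12.08 ⇒ l = 3.

l = 3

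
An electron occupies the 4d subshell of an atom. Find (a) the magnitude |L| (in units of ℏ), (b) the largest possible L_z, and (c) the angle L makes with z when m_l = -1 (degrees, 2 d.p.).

|L| = √6 ℏ ≈ 2.449ℏ; L_z,max = 2ℏ; θ(m_l=-1) ≈ 114.09°

For 4d, l = 2.
|L| = ℏ√(2·3) = √6 ℏ ≈ 2.449ℏ.
L_z,max = lℏ = 2ℏ.
For m_l = -1: cos θ = -1/√6, θ ≈ 114.09°.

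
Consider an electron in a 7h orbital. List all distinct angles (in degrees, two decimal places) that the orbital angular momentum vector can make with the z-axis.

7h means n = 7, l = 5.
|L|² = l(l+1)ℏ² = 30ℏ², so |L| = √30 ℏ.
cos θ = m_l/√30 for each m_l ∈ {-5, -4, -3, -2, -1, 0, 1, 2, 3, 4, 5}.

θ ∈ {24.09°, 43.09°, 56.79°, 68.58°, 79.48°, 90.00°, 100.52°, 111.42°, 123.21°, 136.91°, 155.91°}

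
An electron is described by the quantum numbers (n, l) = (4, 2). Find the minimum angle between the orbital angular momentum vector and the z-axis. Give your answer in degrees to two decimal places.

|L|² = l(l+1)ℏ² = 6ℏ², so |L| = √6 ℏ.
The smallest angle corresponds to the largest L_z, i.e. m_l = l = 2, giving L_z = 2ℏ.
cos θ_min = 2/√6, so θ_min ≈ 35.26°.

θ_min ≈ 35.26°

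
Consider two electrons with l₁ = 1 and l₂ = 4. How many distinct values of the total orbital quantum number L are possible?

Angular momentum addition gives L = |l₁ − l₂|, …, l₁ + l₂.
Allowed values: L = 3, 4, 5.
That is 3 values.

3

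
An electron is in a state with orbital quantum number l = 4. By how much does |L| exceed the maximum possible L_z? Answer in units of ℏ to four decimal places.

|L| − L_z,max ≈ 0.4721ℏ

|L| = 2√5 ℏ ≈ 4.4721ℏ, while L_z,max = lℏ = 4ℏ.
The difference is (2√5 − 4)ℏ ≈ 0.4721ℏ.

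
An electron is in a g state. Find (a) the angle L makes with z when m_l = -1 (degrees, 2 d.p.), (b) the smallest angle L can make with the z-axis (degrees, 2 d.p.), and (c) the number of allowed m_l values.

For a g orbital, l = 4.
For m_l = -1: cos θ = -1/√20, θ ≈ 102.92°.
cos θ_min = 4/√20, so θ_min ≈ 26.57°.
There are 2l+1 = 9 values of m_l.

θ(m_l=-1) ≈ 102.92°; θ_min ≈ 26.57°; 9 values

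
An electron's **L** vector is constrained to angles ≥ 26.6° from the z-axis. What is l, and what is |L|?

l = 4, |L| = 2√5 ℏ ≈ 4.472ℏ

cos²θ_min = l/(l+1) = 0.7995.
l = cos²θ/sin²θ ≈ 4.
Then |L| = ℏ√(4·5) = 2√5 ℏ.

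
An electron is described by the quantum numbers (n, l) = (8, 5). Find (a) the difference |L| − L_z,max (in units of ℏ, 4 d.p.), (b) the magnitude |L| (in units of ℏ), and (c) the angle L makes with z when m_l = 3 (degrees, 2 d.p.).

|L|−L_z,max ≈ 0.4772ℏ; |L| = √30 ℏ ≈ 5.477ℏ; θ(m_l=3) ≈ 56.79°

|L| − L_z,max = (√30 − 5)ℏ ≈ 0.4772ℏ.
|L| = ℏ√(5·6) = √30 ℏ ≈ 5.477ℏ.
For m_l = 3: cos θ = 3/√30, θ ≈ 56.79°.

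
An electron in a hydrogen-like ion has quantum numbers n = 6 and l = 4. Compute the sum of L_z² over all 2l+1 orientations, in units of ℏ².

The allowed m_l values are -4, -3, -2, -1, 0, 1, 2, 3, 4.
Σ m_l² = l(l+1)(2l+1)/3 = 4·5·9/3 = 60.

Σ(L_z)² = 60 ℏ²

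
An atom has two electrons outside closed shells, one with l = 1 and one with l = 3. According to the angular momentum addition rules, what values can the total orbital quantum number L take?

L = 2, 3, 4

By the triangle rule, |l₁ − l₂| ≤ L ≤ l₁ + l₂.
So L can be 2, 3, 4.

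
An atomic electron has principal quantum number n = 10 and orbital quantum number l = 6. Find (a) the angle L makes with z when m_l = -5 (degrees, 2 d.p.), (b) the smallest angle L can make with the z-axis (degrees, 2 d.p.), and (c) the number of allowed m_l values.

θ(m_l=-5) ≈ 140.49°; θ_min ≈ 22.21°; 13 values

For m_l = -5: cos θ = -5/√42, θ ≈ 140.49°.
cos θ_min = 6/√42, so θ_min ≈ 22.21°.
There are 2l+1 = 13 values of m_l.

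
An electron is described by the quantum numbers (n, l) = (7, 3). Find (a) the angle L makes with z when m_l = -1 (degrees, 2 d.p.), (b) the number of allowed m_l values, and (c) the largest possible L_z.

For m_l = -1: cos θ = -1/√12, θ ≈ 106.78°.
There are 2l+1 = 7 values of m_l.
L_z,max = lℏ = 3ℏ.

θ(m_l=-1) ≈ 106.78°; 7 values; L_z,max = 3ℏ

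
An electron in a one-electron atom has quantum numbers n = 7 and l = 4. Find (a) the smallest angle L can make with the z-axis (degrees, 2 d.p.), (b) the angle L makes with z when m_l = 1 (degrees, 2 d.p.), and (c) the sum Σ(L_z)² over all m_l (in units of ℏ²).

cos θ_min = 4/√20, so θ_min ≈ 26.57°.
For m_l = 1: cos θ = 1/√20, θ ≈ 77.08°.
Σ m_l² = 60, so Σ(L_z)² = 60 ℏ².

θ_min ≈ 26.57°; θ(m_l=1) ≈ 77.08°; Σ(L_z)² = 60 ℏ²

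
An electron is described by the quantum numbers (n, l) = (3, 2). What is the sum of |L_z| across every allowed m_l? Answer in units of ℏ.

m_l ∈ {-2, -1, 0, 1, 2}.
Σ|m_l| = 2(1+2+…+2) = 6.

Σ|L_z| = 6 ℏ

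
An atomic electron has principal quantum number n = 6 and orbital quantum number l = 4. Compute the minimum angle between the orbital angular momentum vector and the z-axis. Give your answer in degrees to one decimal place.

|L| = √(l(l+1)) ℏ = 2√5 ℏ.
The smallest angle corresponds to the largest L_z, i.e. m_l = l = 4, giving L_z = 4ℏ.
cos θ_min = 4/√20, so θ_min ≈ 26.6°.

θ_min ≈ 26.6°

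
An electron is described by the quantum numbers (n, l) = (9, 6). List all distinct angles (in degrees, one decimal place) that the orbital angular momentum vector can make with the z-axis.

|L| = ℏ√(l(l+1)) = √42 ℏ.
cos θ = m_l/√42 for each m_l ∈ {-6, -5, -4, -3, -2, -1, 0, 1, 2, 3, 4, 5, 6}.

θ ∈ {22.2°, 39.5°, 51.9°, 62.4°, 72.0°, 81.1°, 90.0°, 98.9°, 108.0°, 117.6°, 128.1°, 140.5°, 157.8°}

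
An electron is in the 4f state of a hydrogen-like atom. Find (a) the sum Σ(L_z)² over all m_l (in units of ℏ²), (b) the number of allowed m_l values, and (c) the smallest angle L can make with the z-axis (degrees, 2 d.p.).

Σ(L_z)² = 28 ℏ²; 7 values; θ_min ≈ 30.00°

4f means n = 4, l = 3.
Σ m_l² = 28, so Σ(L_z)² = 28 ℏ².
There are 2l+1 = 7 values of m_l.
cos θ_min = 3/√12, so θ_min ≈ 30.00°.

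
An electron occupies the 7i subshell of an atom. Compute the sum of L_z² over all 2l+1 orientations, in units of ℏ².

Σ(L_z)² = 182 ℏ²

For 7i, l = 6.
m_l ∈ {-6, -5, -4, -3, -2, -1, 0, 1, 2, 3, 4, 5, 6}.
Σ m_l² = 2·(1 + 4 + 9 + 16 + 25 + 36) = 182.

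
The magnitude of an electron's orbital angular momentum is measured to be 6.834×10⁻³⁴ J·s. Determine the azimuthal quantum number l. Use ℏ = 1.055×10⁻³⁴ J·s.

Dividing by ℏ: |L|/ℏ ≈ 6.478.
(|L|/ℏ)² = l(l+1) ≈ 41.96 ⇒ l = 6.

l = 6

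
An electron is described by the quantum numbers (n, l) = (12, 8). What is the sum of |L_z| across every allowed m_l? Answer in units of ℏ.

Σ|L_z| = 72 ℏ

m_l ∈ {-8, -7, -6, -5, -4, -3, -2, -1, 0, 1, 2, 3, 4, 5, 6, 7, 8}.
Σ|m_l| = 2·8(8+1)/2 = 72.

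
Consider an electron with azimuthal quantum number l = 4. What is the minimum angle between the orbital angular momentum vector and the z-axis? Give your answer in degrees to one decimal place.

|L| = ℏ√(l(l+1)) = 2√5 ℏ.
The smallest angle corresponds to the largest L_z, i.e. m_l = l = 4, giving L_z = 4ℏ.
cos θ_min = 4/√20, so θ_min ≈ 26.6°.

θ_min ≈ 26.6°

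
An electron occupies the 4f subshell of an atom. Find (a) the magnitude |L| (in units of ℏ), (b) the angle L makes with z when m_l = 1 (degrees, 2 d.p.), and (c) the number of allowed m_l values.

The 4f subshell has l = 3.
|L| = ℏ√(3·4) = 2√3 ℏ ≈ 3.464ℏ.
For m_l = 1: cos θ = 1/√12, θ ≈ 73.22°.
There are 2l+1 = 7 values of m_l.

|L| = 2√3 ℏ ≈ 3.464ℏ; θ(m_l=1) ≈ 73.22°; 7 values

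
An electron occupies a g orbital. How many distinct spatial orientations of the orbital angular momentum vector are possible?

For a g orbital, l = 4.
The number of m_l values is 2l + 1 = 2·4 + 1 = 9.

9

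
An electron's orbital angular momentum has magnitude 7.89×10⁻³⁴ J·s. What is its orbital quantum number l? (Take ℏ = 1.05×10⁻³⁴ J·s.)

l = 7

|L|/ℏ = (7.89×10⁻³⁴)/(1.05×10⁻³⁴) ≈ 7.514.
(|L|/ℏ)² = l(l+1) ≈ 56.46 ⇒ l = 7.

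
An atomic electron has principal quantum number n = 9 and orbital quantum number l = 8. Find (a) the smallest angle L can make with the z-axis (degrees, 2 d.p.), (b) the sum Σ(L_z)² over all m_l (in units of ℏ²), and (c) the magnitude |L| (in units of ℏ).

cos θ_min = 8/√72, so θ_min ≈ 19.47°.
Σ m_l² = 408, so Σ(L_z)² = 408 ℏ².
|L| = ℏ√(8·9) = 6√2 ℏ ≈ 8.485ℏ.

θ_min ≈ 19.47°; Σ(L_z)² = 408 ℏ²; |L| = 6√2 ℏ ≈ 8.485ℏ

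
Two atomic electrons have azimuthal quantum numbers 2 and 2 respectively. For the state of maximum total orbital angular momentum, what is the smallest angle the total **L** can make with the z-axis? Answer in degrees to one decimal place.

θ_min ≈ 26.6°

The total orbital quantum number L ranges from |l₁ − l₂| to l₁ + l₂ in integer steps.
So L can be 0, 1, 2, 3, 4.
The maximum is L = 4, with |L_tot| = ℏ√(4·5) = 2√5 ℏ.
The minimum angle with z is arccos(4/√20) ≈ 26.6°.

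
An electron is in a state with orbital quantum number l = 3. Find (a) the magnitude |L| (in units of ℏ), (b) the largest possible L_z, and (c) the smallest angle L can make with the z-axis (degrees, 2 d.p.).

|L| = ℏ√(3·4) = 2√3 ℏ ≈ 3.464ℏ.
L_z,max = lℏ = 3ℏ.
cos θ_min = 3/√12, so θ_min ≈ 30.00°.

|L| = 2√3 ℏ ≈ 3.464ℏ; L_z,max = 3ℏ; θ_min ≈ 30.00°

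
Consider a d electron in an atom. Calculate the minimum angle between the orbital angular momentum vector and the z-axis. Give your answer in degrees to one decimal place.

The letter d corresponds to l = 2.
|L|² = l(l+1)ℏ² = 6ℏ², so |L| = √6 ℏ.
The smallest angle corresponds to the largest L_z, i.e. m_l = l = 2, giving L_z = 2ℏ.
cos θ_min = 2/√6, so θ_min ≈ 35.3°.

θ_min ≈ 35.3°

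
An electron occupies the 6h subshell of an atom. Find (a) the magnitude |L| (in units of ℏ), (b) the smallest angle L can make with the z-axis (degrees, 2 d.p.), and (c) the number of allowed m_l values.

|L| = √30 ℏ ≈ 5.477ℏ; θ_min ≈ 24.09°; 11 values

6h means n = 6, l = 5.
|L| = ℏ√(5·6) = √30 ℏ ≈ 5.477ℏ.
cos θ_min = 5/√30, so θ_min ≈ 24.09°.
There are 2l+1 = 11 values of m_l.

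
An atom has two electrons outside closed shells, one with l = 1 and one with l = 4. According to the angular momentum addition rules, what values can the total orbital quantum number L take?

L = 3, 4, 5

L runs from |1 − 4| = 3 to 1 + 4 = 5.
L ∈ {3, 4, 5}.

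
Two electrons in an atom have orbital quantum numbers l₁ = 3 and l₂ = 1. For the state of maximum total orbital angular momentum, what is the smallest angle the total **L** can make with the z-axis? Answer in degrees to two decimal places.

θ_min ≈ 26.57°

The total orbital quantum number L ranges from |l₁ − l₂| to l₁ + l₂ in integer steps.
Allowed values: L = 2, 3, 4.
The maximum is L = 4, with |L_tot| = ℏ√(4·5) = 2√5 ℏ.
The minimum angle with z is arccos(4/√20) ≈ 26.57°.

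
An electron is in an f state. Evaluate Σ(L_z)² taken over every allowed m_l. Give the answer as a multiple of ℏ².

For an f orbital, l = 3.
m_l runs from −3 to 3, i.e. {-3, -2, -1, 0, 1, 2, 3}.
Σ m_l² = 2·(1 + 4 + 9) = 28.

Σ(L_z)² = 28 ℏ²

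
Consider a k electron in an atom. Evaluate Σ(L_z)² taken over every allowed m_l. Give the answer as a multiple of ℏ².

A k state has l = 7.
The allowed m_l values are -7, -6, -5, -4, -3, -2, -1, 0, 1, 2, 3, 4, 5, 6, 7.
Summing m² from −7 to 7: Σ m_l² = 280.

Σ(L_z)² = 280 ℏ²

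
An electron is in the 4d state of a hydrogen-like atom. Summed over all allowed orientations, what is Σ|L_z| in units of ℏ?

Σ|L_z| = 6 ℏ

For 4d, l = 2.
m_l runs from −2 to 2, i.e. {-2, -1, 0, 1, 2}.
Σ|m_l| = 2(1+2+…+2) = 6.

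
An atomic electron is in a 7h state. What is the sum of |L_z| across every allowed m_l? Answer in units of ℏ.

Σ|L_z| = 30 ℏ

The 7h subshell has l = 5.
m_l ∈ {-5, -4, -3, -2, -1, 0, 1, 2, 3, 4, 5}.
Σ|m_l| = l(l+1) = 30.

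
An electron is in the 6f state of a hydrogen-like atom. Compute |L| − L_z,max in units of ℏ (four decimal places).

For 6f, l = 3.
|L| = 2√3 ℏ ≈ 3.4641ℏ, while L_z,max = lℏ = 3ℏ.
The difference is (2√3 − 3)ℏ ≈ 0.4641ℏ.

|L| − L_z,max ≈ 0.4641ℏ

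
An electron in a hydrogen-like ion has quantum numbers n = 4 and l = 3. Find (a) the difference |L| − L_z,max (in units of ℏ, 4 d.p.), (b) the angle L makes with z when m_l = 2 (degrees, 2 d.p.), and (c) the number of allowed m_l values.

|L|−L_z,max ≈ 0.4641ℏ; θ(m_l=2) ≈ 54.74°; 7 values

|L| − L_z,max = (2√3 − 3)ℏ ≈ 0.4641ℏ.
For m_l = 2: cos θ = 2/√12, θ ≈ 54.74°.
There are 2l+1 = 7 values of m_l.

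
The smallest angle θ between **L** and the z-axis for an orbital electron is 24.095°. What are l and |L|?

cos²θ_min = l/(l+1) = 0.8333.
Thus l = 0.8333/(1 − 0.8333) ≈ 5.
Then |L| = ℏ√(5·6) = √30 ℏ.

l = 5, |L| = √30 ℏ ≈ 5.477ℏ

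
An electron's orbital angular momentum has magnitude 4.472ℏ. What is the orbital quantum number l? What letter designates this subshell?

|L| = ℏ√(l(l+1)), so l(l+1) = 20.
The positive root is l = 4.

l = 4 (g orbital)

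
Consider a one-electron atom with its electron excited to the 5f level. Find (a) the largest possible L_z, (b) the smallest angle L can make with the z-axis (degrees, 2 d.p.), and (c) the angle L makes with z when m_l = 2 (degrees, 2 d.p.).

The 5f level has l = 3.
L_z,max = lℏ = 3ℏ.
cos θ_min = 3/√12, so θ_min ≈ 30.00°.
For m_l = 2: cos θ = 2/√12, θ ≈ 54.74°.

L_z,max = 3ℏ; θ_min ≈ 30.00°; θ(m_l=2) ≈ 54.74°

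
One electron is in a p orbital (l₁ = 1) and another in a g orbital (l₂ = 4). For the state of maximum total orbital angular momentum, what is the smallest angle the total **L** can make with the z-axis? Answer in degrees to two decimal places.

θ_min ≈ 24.09°

The total orbital quantum number L ranges from |l₁ − l₂| to l₁ + l₂ in integer steps.
Allowed values: L = 3, 4, 5.
The maximum is L = 5, with |L_tot| = ℏ√(5·6) = √30 ℏ.
The minimum angle with z is arccos(5/√30) ≈ 24.09°.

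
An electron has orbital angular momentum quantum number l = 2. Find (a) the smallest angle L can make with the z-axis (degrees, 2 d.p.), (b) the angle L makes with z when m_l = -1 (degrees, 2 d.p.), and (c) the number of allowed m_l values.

θ_min ≈ 35.26°; θ(m_l=-1) ≈ 114.09°; 5 values

cos θ_min = 2/√6, so θ_min ≈ 35.26°.
For m_l = -1: cos θ = -1/√6, θ ≈ 114.09°.
There are 2l+1 = 5 values of m_l.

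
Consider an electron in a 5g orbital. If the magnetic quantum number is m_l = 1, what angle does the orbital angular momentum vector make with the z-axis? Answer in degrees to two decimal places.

5g means n = 5, l = 4.
|L| = √(l(l+1)) ℏ = 2√5 ℏ.
L_z = m_l ℏ = 1ℏ.
cos θ = L_z/|L| = 1/√20, so θ ≈ 77.08°.

θ ≈ 77.08°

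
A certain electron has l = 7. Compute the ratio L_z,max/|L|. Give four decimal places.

|L| = 2√14 ℏ ≈ 7.4833ℏ, while L_z,max = lℏ = 7ℏ.
L_z,max/|L| = 7/√56 = 0.9354.

L_z,max/|L| = 0.9354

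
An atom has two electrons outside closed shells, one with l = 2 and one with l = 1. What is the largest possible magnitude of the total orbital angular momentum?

L runs from |2 − 1| = 1 to 2 + 1 = 3.
L ∈ {1, 2, 3}.
The largest magnitude corresponds to L = 3: |L_tot| = ℏ√(3·4) = 2√3 ℏ.

|L_tot|_max = 2√3 ℏ ≈ 3.464ℏ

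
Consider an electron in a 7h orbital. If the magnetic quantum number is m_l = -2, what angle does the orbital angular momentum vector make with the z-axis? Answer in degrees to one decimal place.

The 7h subshell has l = 5.
|L| = ℏ√(l(l+1)) = √30 ℏ.
L_z = m_l ℏ = −2ℏ.
cos θ = L_z/|L| = -2/√30, so θ ≈ 111.4°.

θ ≈ 111.4°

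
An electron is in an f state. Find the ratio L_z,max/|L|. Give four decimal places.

For an f orbital, l = 3.
|L| = 2√3 ℏ ≈ 3.4641ℏ, while L_z,max = lℏ = 3ℏ.
L_z,max/|L| = 3/√12 = 0.8660.

L_z,max/|L| = 0.8660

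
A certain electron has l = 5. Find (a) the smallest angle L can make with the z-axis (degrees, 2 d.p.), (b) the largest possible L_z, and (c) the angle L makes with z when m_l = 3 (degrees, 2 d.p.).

θ_min ≈ 24.09°; L_z,max = 5ℏ; θ(m_l=3) ≈ 56.79°

cos θ_min = 5/√30, so θ_min ≈ 24.09°.
L_z,max = lℏ = 5ℏ.
For m_l = 3: cos θ = 3/√30, θ ≈ 56.79°.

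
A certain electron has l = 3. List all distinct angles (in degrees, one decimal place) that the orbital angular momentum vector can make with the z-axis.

|L| = √(l(l+1)) ℏ = 2√3 ℏ.
cos θ = m_l/√12 for each m_l ∈ {-3, -2, -1, 0, 1, 2, 3}.

θ ∈ {30.0°, 54.7°, 73.2°, 90.0°, 106.8°, 125.3°, 150.0°}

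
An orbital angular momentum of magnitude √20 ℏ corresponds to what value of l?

Since |L|² = l(l+1)ℏ², l(l+1) = 20.
Solving: l = 4.

l = 4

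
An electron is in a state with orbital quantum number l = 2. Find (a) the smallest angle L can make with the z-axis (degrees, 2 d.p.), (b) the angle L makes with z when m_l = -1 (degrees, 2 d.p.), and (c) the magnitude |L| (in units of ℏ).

θ_min ≈ 35.26°; θ(m_l=-1) ≈ 114.09°; |L| = √6 ℏ ≈ 2.449ℏ

cos θ_min = 2/√6, so θ_min ≈ 35.26°.
For m_l = -1: cos θ = -1/√6, θ ≈ 114.09°.
|L| = ℏ√(2·3) = √6 ℏ ≈ 2.449ℏ.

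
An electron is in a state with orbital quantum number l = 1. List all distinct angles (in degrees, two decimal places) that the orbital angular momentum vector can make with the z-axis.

θ ∈ {45.00°, 90.00°, 135.00°}

|L|² = l(l+1)ℏ² = 2ℏ², so |L| = √2 ℏ.
cos θ = m_l/√2 for each m_l ∈ {-1, 0, 1}.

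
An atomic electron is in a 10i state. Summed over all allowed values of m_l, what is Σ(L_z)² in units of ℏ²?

Σ(L_z)² = 182 ℏ²

10i means n = 10, l = 6.
The allowed m_l values are -6, -5, -4, -3, -2, -1, 0, 1, 2, 3, 4, 5, 6.
Summing m² from −6 to 6: Σ m_l² = 182.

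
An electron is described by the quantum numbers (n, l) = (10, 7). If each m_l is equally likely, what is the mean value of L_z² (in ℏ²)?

m_l ∈ {-7, -6, -5, -4, -3, -2, -1, 0, 1, 2, 3, 4, 5, 6, 7}.
⟨L_z²⟩ = ℏ²·l(l+1)/3 = 18.67ℏ².

⟨L_z²⟩ = 18.67 ℏ²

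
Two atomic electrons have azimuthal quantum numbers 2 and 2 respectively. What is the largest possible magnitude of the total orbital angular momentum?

|L_tot|_max = 2√5 ℏ ≈ 4.472ℏ

Angular momentum addition gives L = |l₁ − l₂|, …, l₁ + l₂.
So L can be 0, 1, 2, 3, 4.
The largest magnitude corresponds to L = 4: |L_tot| = ℏ√(4·5) = 2√5 ℏ.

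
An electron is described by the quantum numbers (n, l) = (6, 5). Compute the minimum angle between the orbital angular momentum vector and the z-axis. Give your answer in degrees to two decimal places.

|L|² = l(l+1)ℏ² = 30ℏ², so |L| = √30 ℏ.
The smallest angle corresponds to the largest L_z, i.e. m_l = l = 5, giving L_z = 5ℏ.
cos θ_min = 5/√30, so θ_min ≈ 24.09°.

θ_min ≈ 24.09°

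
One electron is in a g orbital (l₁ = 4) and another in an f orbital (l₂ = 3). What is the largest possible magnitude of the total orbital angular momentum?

L runs from |4 − 3| = 1 to 4 + 3 = 7.
Allowed values: L = 1, 2, 3, 4, 5, 6, 7.
The largest magnitude corresponds to L = 7: |L_tot| = ℏ√(7·8) = 2√14 ℏ.

|L_tot|_max = 2√14 ℏ ≈ 7.483ℏ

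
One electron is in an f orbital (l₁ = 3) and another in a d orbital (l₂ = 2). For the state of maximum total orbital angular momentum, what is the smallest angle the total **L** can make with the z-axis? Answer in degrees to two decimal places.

The total orbital quantum number L ranges from |l₁ − l₂| to l₁ + l₂ in integer steps.
Allowed values: L = 1, 2, 3, 4, 5.
The maximum is L = 5, with |L_tot| = ℏ√(5·6) = √30 ℏ.
The minimum angle with z is arccos(5/√30) ≈ 24.09°.

θ_min ≈ 24.09°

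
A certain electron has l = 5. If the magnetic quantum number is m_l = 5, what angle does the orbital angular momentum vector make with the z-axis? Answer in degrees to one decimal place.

θ ≈ 24.1°

|L| = √(l(l+1)) ℏ = √30 ℏ.
L_z = m_l ℏ = 5ℏ.
cos θ = L_z/|L| = 5/√30, so θ ≈ 24.1°.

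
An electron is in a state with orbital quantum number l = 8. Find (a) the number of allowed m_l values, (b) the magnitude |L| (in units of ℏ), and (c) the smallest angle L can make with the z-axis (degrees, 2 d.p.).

17 values; |L| = 6√2 ℏ ≈ 8.485ℏ; θ_min ≈ 19.47°

There are 2l+1 = 17 values of m_l.
|L| = ℏ√(8·9) = 6√2 ℏ ≈ 8.485ℏ.
cos θ_min = 8/√72, so θ_min ≈ 19.47°.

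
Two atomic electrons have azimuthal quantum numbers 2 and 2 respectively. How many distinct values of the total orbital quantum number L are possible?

Angular momentum addition gives L = |l₁ − l₂|, …, l₁ + l₂.
So L can be 0, 1, 2, 3, 4.
That is 5 values.

5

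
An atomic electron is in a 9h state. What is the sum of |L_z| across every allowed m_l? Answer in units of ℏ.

Σ|L_z| = 30 ℏ

The 9h subshell has l = 5.
m_l ∈ {-5, -4, -3, -2, -1, 0, 1, 2, 3, 4, 5}.
Σ|m_l| = 2·5(5+1)/2 = 30.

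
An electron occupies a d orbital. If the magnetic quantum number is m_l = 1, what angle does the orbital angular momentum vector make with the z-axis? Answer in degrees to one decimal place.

D corresponds to l = 2.
|L| = ℏ√(l(l+1)) = √6 ℏ.
L_z = m_l ℏ = 1ℏ.
cos θ = L_z/|L| = 1/√6, so θ ≈ 65.9°.

θ ≈ 65.9°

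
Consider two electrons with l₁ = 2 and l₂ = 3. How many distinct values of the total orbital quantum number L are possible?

5

By the triangle rule, |l₁ − l₂| ≤ L ≤ l₁ + l₂.
Allowed values: L = 1, 2, 3, 4, 5.
That is 5 values.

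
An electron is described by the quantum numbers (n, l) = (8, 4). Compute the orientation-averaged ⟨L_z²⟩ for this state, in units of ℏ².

⟨L_z²⟩ = 6.667 ℏ²

m_l ∈ {-4, -3, -2, -1, 0, 1, 2, 3, 4}.
Average of L_z² over 9 states: 60/9 ℏ² = 6.667 ℏ².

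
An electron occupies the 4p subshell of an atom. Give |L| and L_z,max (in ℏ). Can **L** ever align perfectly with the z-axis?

No: L_z,max = 1ℏ < |L| = √2 ℏ ≈ 1.414ℏ

The 4p subshell has l = 1.
|L| = √2 ℏ ≈ 1.4142ℏ, while L_z,max = lℏ = 1ℏ.
Since |L| > L_z,max, the vector can never point exactly along z; the closest it comes is θ_min = arccos(1/√2) ≈ 45.0°.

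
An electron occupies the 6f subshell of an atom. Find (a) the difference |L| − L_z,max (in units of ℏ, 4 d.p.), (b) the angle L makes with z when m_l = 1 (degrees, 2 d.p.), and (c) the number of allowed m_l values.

|L|−L_z,max ≈ 0.4641ℏ; θ(m_l=1) ≈ 73.22°; 7 values

The 6f subshell has l = 3.
|L| − L_z,max = (2√3 − 3)ℏ ≈ 0.4641ℏ.
For m_l = 1: cos θ = 1/√12, θ ≈ 73.22°.
There are 2l+1 = 7 values of m_l.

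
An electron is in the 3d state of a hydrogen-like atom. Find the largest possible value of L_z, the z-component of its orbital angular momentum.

3d means n = 3, l = 2.
L_z = m_l ℏ with m_l ∈ {−2, …, 2}; the maximum is m_l = 2.

L_z,max = 2ℏ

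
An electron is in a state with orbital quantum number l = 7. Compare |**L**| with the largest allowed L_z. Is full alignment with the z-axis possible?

No: L_z,max = 7ℏ < |L| = 2√14 ℏ ≈ 7.483ℏ

|L| = 2√14 ℏ ≈ 7.4833ℏ, while L_z,max = lℏ = 7ℏ.
Since |L| > L_z,max, the vector can never point exactly along z; the closest it comes is θ_min = arccos(7/√56) ≈ 20.7°.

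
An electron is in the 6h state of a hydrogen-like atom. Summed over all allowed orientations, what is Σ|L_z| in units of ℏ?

6h means n = 6, l = 5.
The allowed m_l values are -5, -4, -3, -2, -1, 0, 1, 2, 3, 4, 5.
Σ|m_l| = 2·5(5+1)/2 = 30.

Σ|L_z| = 30 ℏ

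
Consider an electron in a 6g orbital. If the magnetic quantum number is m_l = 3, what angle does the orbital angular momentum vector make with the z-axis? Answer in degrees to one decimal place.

θ ≈ 47.9°

For 6g, l = 4.
|L| = √(l(l+1)) ℏ = 2√5 ℏ.
L_z = m_l ℏ = 3ℏ.
cos θ = L_z/|L| = 3/√20, so θ ≈ 47.9°.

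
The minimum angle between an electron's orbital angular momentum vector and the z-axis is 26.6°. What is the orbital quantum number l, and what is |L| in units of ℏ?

l = 4, |L| = 2√5 ℏ ≈ 4.472ℏ

cos θ_min = l/√(l(l+1)) = √(l/(l+1)), so l/(l+1) = cos²(26.6°) = 0.7995.
Solving: l = 4.
Then |L| = ℏ√(4·5) = 2√5 ℏ.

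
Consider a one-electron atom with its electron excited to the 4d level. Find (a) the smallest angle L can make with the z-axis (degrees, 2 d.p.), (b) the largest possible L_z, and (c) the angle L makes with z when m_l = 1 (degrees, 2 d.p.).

θ_min ≈ 35.26°; L_z,max = 2ℏ; θ(m_l=1) ≈ 65.91°

The 4d level has l = 2.
cos θ_min = 2/√6, so θ_min ≈ 35.26°.
L_z,max = lℏ = 2ℏ.
For m_l = 1: cos θ = 1/√6, θ ≈ 65.91°.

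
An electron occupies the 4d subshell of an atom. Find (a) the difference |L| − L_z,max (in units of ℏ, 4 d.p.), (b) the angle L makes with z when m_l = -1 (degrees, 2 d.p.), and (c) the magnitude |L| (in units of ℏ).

|L|−L_z,max ≈ 0.4495ℏ; θ(m_l=-1) ≈ 114.09°; |L| = √6 ℏ ≈ 2.449ℏ

4d means n = 4, l = 2.
|L| − L_z,max = (√6 − 2)ℏ ≈ 0.4495ℏ.
For m_l = -1: cos θ = -1/√6, θ ≈ 114.09°.
|L| = ℏ√(2·3) = √6 ℏ ≈ 2.449ℏ.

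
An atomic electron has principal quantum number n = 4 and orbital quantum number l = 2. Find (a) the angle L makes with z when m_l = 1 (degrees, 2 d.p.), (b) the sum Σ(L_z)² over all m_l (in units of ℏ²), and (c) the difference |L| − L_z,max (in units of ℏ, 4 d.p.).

For m_l = 1: cos θ = 1/√6, θ ≈ 65.91°.
Σ m_l² = 10, so Σ(L_z)² = 10 ℏ².
|L| − L_z,max = (√6 − 2)ℏ ≈ 0.4495ℏ.

θ(m_l=1) ≈ 65.91°; Σ(L_z)² = 10 ℏ²; |L|−L_z,max ≈ 0.4495ℏ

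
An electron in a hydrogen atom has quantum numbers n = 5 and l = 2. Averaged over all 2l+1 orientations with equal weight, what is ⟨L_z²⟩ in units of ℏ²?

m_l runs from −2 to 2, i.e. {-2, -1, 0, 1, 2}.
Average of L_z² over 5 states: 10/5 ℏ² = 2 ℏ².

⟨L_z²⟩ = 2 ℏ²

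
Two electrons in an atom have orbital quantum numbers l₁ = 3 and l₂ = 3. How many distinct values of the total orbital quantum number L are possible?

Angular momentum addition gives L = |l₁ − l₂|, …, l₁ + l₂.
L ∈ {0, 1, 2, 3, 4, 5, 6}.
That is 7 values.

7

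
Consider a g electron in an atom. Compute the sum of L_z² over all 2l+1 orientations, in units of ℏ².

Σ(L_z)² = 60 ℏ²

For a g orbital, l = 4.
The allowed m_l values are -4, -3, -2, -1, 0, 1, 2, 3, 4.
Σ m_l² = l(l+1)(2l+1)/3 = 4·5·9/3 = 60.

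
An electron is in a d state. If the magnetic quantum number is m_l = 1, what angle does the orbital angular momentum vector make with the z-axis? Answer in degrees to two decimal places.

θ ≈ 65.91°

A d state has l = 2.
|L| = ℏ√(l(l+1)) = √6 ℏ.
L_z = m_l ℏ = 1ℏ.
cos θ = L_z/|L| = 1/√6, so θ ≈ 65.91°.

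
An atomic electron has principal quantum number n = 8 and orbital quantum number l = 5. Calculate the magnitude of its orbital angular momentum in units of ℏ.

|L| = √30 ℏ ≈ 5.477ℏ

|L| = ℏ√(l(l+1)) = ℏ√(5·6) = √30 ℏ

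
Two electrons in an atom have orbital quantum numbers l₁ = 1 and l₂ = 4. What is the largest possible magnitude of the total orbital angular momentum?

|L_tot|_max = √30 ℏ ≈ 5.477ℏ

Angular momentum addition gives L = |l₁ − l₂|, …, l₁ + l₂.
L ∈ {3, 4, 5}.
The largest magnitude corresponds to L = 5: |L_tot| = ℏ√(5·6) = √30 ℏ.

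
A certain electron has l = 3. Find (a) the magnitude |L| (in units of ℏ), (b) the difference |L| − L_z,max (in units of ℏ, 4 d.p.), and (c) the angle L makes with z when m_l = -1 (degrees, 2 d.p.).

|L| = ℏ√(3·4) = 2√3 ℏ ≈ 3.464ℏ.
|L| − L_z,max = (2√3 − 3)ℏ ≈ 0.4641ℏ.
For m_l = -1: cos θ = -1/√12, θ ≈ 106.78°.

|L| = 2√3 ℏ ≈ 3.464ℏ; |L|−L_z,max ≈ 0.4641ℏ; θ(m_l=-1) ≈ 106.78°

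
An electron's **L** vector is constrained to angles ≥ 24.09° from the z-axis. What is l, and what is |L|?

cos²θ_min = l/(l+1) = 0.8334.
l = cos²θ/sin²θ ≈ 5.
Then |L| = ℏ√(5·6) = √30 ℏ.

l = 5, |L| = √30 ℏ ≈ 5.477ℏ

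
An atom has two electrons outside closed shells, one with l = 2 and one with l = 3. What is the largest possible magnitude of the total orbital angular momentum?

L runs from |2 − 3| = 1 to 2 + 3 = 5.
Allowed values: L = 1, 2, 3, 4, 5.
The largest magnitude corresponds to L = 5: |L_tot| = ℏ√(5·6) = √30 ℏ.

|L_tot|_max = √30 ℏ ≈ 5.477ℏ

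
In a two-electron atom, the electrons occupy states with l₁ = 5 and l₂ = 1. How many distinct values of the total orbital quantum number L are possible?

3

By the triangle rule, |l₁ − l₂| ≤ L ≤ l₁ + l₂.
So L can be 4, 5, 6.
That is 3 values.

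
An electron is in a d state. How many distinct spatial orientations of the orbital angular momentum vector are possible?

A d state has l = 2.
The number of m_l values is 2l + 1 = 2·2 + 1 = 5.

5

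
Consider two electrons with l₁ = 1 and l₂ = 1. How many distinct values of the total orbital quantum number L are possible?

Angular momentum addition gives L = |l₁ − l₂|, …, l₁ + l₂.
L ∈ {0, 1, 2}.
That is 3 values.

3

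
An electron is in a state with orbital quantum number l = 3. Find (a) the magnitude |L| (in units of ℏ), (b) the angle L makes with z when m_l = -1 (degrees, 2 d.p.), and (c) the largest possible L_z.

|L| = 2√3 ℏ ≈ 3.464ℏ; θ(m_l=-1) ≈ 106.78°; L_z,max = 3ℏ

|L| = ℏ√(3·4) = 2√3 ℏ ≈ 3.464ℏ.
For m_l = -1: cos θ = -1/√12, θ ≈ 106.78°.
L_z,max = lℏ = 3ℏ.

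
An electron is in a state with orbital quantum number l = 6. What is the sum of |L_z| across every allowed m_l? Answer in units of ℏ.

Σ|L_z| = 42 ℏ

m_l runs from −6 to 6, i.e. {-6, -5, -4, -3, -2, -1, 0, 1, 2, 3, 4, 5, 6}.
Σ|m_l| = l(l+1) = 42.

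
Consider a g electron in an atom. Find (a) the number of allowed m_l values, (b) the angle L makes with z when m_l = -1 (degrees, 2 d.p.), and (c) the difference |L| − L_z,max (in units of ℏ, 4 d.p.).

The letter g corresponds to l = 4.
There are 2l+1 = 9 values of m_l.
For m_l = -1: cos θ = -1/√20, θ ≈ 102.92°.
|L| − L_z,max = (2√5 − 4)ℏ ≈ 0.4721ℏ.

9 values; θ(m_l=-1) ≈ 102.92°; |L|−L_z,max ≈ 0.4721ℏ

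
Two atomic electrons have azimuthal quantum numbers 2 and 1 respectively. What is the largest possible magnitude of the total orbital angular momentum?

Angular momentum addition gives L = |l₁ − l₂|, …, l₁ + l₂.
Allowed values: L = 1, 2, 3.
The largest magnitude corresponds to L = 3: |L_tot| = ℏ√(3·4) = 2√3 ℏ.

|L_tot|_max = 2√3 ℏ ≈ 3.464ℏ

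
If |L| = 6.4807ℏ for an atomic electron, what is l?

l = 6

|L| = ℏ√(l(l+1)), so l(l+1) = 42.
Solving: l = 6.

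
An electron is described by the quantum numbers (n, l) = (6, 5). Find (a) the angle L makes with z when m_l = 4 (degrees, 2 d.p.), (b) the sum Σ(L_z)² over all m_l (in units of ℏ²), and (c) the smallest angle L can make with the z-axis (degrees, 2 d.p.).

θ(m_l=4) ≈ 43.09°; Σ(L_z)² = 110 ℏ²; θ_min ≈ 24.09°

For m_l = 4: cos θ = 4/√30, θ ≈ 43.09°.
Σ m_l² = 110, so Σ(L_z)² = 110 ℏ².
cos θ_min = 5/√30, so θ_min ≈ 24.09°.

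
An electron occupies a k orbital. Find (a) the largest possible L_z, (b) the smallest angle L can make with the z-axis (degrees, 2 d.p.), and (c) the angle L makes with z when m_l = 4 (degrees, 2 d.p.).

L_z,max = 7ℏ; θ_min ≈ 20.70°; θ(m_l=4) ≈ 57.69°

A k state has l = 7.
L_z,max = lℏ = 7ℏ.
cos θ_min = 7/√56, so θ_min ≈ 20.70°.
For m_l = 4: cos θ = 4/√56, θ ≈ 57.69°.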